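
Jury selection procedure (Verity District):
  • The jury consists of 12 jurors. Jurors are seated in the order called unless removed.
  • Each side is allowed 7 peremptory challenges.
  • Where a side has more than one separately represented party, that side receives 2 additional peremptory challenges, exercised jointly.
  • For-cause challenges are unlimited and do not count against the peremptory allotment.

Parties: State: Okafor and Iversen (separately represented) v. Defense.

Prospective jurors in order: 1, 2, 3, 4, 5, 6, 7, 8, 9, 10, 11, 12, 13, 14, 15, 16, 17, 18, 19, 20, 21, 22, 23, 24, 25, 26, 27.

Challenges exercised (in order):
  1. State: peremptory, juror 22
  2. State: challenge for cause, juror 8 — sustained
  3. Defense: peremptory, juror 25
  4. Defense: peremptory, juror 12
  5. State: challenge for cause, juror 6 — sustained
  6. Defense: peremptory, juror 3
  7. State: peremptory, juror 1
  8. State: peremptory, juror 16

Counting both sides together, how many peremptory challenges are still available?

State allotment: 7 base + 2 multi-party = 9. Defense allotment: 7.
State peremptories used: #22, #1, #16 — 3 (for-cause on #8, #6 don't count).
Defense peremptories used: #25, #12, #3 — 3.
Remaining: (9 − 3) + (7 − 3) = 10.

10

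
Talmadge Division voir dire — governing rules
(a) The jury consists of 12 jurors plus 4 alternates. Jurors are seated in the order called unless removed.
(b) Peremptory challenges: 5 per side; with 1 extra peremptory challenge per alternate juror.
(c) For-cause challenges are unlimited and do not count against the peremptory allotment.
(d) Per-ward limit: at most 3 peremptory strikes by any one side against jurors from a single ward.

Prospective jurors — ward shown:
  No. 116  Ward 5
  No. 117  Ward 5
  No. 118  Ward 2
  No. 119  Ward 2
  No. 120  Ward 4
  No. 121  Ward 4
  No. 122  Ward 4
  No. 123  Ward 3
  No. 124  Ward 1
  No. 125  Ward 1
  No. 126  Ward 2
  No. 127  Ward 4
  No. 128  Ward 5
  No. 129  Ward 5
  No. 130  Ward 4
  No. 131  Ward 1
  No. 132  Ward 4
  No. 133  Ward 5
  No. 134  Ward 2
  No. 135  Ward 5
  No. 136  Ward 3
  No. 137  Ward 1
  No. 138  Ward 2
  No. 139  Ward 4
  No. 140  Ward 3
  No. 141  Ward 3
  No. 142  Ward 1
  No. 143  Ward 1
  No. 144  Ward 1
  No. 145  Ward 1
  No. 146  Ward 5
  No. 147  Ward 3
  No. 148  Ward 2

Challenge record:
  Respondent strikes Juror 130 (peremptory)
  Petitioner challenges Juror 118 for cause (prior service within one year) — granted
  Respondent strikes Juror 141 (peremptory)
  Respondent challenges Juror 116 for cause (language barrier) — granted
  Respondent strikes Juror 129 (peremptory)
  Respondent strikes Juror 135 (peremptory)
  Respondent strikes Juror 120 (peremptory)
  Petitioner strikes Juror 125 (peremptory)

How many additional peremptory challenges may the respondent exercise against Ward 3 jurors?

Respondent peremptories so far: #130, #141, #129, #135, #120 — 5 of 9 used, 4 left overall.
Against Ward 3: #141 — 1 used; per-ward cap 3 leaves 2.
Binding limit: min(4, 2) = 2.

2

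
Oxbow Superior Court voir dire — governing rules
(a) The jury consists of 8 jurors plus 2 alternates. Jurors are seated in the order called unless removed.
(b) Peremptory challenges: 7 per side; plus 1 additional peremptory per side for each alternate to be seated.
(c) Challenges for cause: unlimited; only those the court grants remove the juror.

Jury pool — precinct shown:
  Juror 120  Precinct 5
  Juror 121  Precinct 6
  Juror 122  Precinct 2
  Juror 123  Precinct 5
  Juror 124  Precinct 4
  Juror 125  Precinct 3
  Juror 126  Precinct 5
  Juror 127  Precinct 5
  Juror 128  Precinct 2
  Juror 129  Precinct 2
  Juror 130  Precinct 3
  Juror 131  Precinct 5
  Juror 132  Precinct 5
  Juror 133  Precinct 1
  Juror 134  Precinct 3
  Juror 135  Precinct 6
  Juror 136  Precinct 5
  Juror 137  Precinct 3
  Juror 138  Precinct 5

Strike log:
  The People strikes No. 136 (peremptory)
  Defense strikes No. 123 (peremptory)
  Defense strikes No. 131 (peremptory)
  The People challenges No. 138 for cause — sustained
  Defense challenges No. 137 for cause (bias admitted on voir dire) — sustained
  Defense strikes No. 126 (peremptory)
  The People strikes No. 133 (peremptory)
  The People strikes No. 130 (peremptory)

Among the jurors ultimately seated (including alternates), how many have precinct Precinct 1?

Removed: #123, #126, #130, #131, #133, #136, #137, #138.
Seated (10 incl. alternates): #120, #121, #122, #124, #125, #127, #128, #129, #132, #134.
None of those are in Precinct 1 → 0.

0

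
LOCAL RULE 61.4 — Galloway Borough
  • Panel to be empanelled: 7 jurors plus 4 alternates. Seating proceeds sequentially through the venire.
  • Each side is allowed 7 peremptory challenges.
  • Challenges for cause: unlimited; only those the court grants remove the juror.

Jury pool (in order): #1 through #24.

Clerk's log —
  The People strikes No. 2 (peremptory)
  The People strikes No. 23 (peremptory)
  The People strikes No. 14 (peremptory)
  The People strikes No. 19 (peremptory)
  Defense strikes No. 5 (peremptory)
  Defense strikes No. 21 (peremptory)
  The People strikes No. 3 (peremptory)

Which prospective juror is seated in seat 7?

Removed: #2, #3, #5, #14, #19, #21, #23.
Seating in order: seats 1–7 → #1, #4, #6, #7, #8, #9, #10; alternates → #11, #12, #13, #15.
So seat 7 is #10.

10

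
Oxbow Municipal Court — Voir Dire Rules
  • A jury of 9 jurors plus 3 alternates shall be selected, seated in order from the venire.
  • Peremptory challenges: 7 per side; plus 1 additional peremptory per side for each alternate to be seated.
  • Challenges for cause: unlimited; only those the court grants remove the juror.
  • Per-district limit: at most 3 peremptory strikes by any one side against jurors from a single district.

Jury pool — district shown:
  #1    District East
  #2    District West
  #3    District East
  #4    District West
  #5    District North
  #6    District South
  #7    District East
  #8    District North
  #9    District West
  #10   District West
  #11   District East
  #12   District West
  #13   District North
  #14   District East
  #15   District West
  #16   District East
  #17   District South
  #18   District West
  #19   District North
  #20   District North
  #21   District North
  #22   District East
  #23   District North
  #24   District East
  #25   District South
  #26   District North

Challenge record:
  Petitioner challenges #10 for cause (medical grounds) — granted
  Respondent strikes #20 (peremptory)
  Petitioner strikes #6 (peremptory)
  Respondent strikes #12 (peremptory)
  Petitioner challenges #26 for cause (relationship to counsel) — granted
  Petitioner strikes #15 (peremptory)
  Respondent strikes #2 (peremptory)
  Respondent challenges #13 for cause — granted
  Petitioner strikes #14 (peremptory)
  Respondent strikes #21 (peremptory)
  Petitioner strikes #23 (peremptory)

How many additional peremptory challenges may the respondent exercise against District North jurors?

1

Respondent peremptories so far: #20, #12, #2, #21 — 4 of 10 used, 6 left overall.
Against District North: #20, #21 — 2 used; per-district cap 3 leaves 1.
Binding limit: min(6, 1) = 1.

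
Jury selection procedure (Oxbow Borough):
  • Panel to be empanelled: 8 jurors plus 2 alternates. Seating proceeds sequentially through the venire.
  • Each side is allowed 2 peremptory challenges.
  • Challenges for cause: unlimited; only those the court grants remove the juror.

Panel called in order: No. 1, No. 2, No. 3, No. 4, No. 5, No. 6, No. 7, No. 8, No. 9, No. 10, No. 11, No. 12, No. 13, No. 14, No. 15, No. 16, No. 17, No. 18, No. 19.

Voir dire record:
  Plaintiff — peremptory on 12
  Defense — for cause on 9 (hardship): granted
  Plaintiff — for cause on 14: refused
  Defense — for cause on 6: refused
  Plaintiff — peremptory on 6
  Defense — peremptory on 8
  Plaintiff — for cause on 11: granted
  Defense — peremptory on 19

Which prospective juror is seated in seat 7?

10

Removed: #6, #8, #9, #11, #12, #19. (#14 stays — for-cause denied.)
Seating in order: seats 1–8 → #1, #2, #3, #4, #5, #7, #10, #13; alternates → #14, #15.
So seat 7 is #10.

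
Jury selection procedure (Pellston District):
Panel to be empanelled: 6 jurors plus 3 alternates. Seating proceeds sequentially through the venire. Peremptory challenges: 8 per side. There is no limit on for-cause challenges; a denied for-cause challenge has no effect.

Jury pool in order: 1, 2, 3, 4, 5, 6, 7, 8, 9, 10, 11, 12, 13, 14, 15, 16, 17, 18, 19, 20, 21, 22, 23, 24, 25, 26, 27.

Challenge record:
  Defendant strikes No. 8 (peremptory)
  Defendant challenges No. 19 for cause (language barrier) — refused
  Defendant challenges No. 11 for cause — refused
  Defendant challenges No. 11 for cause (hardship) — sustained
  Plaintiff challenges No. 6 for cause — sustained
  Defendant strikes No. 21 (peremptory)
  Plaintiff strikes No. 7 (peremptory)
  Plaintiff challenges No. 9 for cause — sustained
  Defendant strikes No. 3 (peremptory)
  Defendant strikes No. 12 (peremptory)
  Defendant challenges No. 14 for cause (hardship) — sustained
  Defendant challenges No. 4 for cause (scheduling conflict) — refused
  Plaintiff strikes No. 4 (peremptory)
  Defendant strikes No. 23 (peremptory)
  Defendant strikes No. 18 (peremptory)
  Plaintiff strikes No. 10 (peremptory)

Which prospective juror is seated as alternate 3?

20

Removed: #3, #4, #6, #7, #8, #9, #10, #11, #12, #14, #18, #21, #23. (#19 stays — for-cause denied.)
Filling seats in venire order through position 9: #1, #2, #5, #13, #15, #16, #17, #19, #20.
So alternate 3 is #20.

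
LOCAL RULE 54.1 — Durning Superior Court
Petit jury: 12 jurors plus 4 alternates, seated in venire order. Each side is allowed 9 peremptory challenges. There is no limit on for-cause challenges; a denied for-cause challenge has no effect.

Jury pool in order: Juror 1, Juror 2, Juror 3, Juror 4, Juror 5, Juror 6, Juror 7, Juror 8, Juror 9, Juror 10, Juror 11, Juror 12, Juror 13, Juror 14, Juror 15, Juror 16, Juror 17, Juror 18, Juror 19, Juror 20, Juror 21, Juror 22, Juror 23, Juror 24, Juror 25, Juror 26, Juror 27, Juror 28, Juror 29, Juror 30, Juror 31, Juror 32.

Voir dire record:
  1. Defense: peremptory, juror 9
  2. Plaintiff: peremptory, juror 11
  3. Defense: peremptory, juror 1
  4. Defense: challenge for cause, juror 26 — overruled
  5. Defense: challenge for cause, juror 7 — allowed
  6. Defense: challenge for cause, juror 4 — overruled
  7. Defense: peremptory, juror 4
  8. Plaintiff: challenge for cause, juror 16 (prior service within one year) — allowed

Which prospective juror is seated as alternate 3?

21

Removed: #1, #4, #7, #9, #11, #16. (#26 stays — for-cause denied.)
Seating in order: seats 1–12 → #2, #3, #5, #6, #8, #10, #12, #13, #14, #15, #17, #18; alternates → #19, #20, #21, #22.
So alternate 3 is #21.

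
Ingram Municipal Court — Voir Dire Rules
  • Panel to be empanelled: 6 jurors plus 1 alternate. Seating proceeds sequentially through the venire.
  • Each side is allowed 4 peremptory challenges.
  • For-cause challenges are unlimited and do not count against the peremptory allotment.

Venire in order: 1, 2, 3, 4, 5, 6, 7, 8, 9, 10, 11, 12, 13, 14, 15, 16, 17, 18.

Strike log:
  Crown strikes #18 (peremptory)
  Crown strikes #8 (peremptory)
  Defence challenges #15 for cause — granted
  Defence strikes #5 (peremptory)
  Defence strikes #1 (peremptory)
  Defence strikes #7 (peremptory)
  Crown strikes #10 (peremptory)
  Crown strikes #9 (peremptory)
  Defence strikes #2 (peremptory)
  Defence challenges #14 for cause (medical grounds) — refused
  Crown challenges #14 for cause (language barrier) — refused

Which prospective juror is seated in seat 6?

Removed: #1, #2, #5, #7, #8, #9, #10, #15, #18. (#14 stays — for-cause denied.)
Seating in order: seats 1–6 → #3, #4, #6, #11, #12, #13; alternates → #14.
So seat 6 is #13.

13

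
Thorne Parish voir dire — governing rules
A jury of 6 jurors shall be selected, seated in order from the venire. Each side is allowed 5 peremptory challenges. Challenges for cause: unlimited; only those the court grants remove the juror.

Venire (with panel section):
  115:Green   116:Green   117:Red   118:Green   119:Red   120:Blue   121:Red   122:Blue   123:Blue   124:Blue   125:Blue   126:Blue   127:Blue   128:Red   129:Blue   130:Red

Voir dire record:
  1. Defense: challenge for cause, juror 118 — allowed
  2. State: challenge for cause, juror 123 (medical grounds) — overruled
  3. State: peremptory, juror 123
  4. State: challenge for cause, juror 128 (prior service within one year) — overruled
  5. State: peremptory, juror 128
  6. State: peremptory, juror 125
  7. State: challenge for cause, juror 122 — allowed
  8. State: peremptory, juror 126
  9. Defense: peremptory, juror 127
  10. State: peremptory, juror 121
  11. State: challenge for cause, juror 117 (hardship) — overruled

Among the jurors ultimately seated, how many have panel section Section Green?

Removed: #118, #121, #122, #123, #125, #126, #127, #128.
Seated jurors 1–6: #115, #116, #117, #119, #120, #124.
Of those, in Section Green: #115, #116 → 2.

2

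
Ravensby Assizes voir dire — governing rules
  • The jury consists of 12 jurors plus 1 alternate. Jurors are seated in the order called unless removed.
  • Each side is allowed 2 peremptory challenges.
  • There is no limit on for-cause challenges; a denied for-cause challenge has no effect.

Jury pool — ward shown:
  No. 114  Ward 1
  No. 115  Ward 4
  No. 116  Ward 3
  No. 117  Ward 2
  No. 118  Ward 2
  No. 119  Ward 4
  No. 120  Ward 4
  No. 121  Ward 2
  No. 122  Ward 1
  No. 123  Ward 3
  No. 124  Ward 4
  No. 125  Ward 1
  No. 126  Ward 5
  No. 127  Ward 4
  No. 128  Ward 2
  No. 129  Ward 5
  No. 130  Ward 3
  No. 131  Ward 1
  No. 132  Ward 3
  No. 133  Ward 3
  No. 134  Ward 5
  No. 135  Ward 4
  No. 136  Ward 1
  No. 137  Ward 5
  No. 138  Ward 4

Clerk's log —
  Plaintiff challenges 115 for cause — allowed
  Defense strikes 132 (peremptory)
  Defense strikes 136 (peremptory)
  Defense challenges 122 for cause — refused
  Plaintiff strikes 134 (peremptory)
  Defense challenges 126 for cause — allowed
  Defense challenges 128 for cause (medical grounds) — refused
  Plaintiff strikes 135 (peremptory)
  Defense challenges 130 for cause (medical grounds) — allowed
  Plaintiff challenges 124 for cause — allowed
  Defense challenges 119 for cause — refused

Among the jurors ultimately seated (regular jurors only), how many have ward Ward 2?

Removed: #115, #124, #126, #130, #132, #134, #135, #136.
Seated jurors 1–12: #114, #116, #117, #118, #119, #120, #121, #122, #123, #125, #127, #128 (alternates #129 not counted).
Of those, in Ward 2: #117, #118, #121, #128 → 4.

4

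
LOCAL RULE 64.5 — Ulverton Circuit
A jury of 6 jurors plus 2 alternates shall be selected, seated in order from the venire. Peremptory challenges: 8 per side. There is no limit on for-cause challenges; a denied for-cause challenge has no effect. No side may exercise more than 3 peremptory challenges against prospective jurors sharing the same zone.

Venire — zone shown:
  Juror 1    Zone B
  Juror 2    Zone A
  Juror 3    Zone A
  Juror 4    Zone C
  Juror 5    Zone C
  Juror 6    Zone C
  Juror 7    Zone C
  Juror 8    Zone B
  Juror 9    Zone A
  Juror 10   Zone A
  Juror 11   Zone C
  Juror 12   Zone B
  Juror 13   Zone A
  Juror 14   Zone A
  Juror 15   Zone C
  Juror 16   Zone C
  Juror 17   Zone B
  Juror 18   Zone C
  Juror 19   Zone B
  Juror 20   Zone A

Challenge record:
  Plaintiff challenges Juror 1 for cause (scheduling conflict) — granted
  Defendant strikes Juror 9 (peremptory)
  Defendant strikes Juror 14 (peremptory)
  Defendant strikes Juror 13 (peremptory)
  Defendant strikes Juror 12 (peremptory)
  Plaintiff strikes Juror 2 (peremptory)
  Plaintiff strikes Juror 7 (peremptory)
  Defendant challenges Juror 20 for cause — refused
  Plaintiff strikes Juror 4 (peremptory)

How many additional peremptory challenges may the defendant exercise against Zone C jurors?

3

Defendant peremptories so far: #9, #14, #13, #12 — 4 of 8 used, 4 left overall.
Against Zone C: none yet — per-zone cap 3 leaves 3.
Binding limit: min(4, 3) = 3.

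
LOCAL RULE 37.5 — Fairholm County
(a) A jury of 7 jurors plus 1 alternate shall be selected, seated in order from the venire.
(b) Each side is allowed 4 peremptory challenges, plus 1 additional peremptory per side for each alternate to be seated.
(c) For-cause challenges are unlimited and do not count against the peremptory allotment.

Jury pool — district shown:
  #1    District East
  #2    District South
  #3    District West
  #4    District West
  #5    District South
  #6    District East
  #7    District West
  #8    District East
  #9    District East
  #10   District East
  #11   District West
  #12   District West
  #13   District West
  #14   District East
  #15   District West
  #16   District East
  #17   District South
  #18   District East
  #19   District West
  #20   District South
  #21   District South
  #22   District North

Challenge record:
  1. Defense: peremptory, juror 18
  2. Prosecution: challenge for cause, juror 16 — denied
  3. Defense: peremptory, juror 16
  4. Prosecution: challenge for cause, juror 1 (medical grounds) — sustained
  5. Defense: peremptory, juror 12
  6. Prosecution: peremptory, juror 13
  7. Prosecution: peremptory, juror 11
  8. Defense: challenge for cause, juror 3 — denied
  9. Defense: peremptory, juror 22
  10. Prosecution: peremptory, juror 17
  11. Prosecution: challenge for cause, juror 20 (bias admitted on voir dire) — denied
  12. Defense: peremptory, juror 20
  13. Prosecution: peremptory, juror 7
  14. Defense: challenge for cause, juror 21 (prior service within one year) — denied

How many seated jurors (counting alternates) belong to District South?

2

Removed: #1, #7, #11, #12, #13, #16, #17, #18, #20, #22.
Seated (8 incl. alternates): #2, #3, #4, #5, #6, #8, #9, #10.
Of those, in District South: #2, #5 → 2.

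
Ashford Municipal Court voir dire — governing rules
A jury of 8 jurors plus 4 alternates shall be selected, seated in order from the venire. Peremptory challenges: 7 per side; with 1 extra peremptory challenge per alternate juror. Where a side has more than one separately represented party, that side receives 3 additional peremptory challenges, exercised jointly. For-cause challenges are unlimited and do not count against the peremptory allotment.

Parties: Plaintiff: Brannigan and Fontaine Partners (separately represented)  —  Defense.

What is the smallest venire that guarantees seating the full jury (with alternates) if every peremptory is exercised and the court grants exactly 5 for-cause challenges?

42

Seats to fill: 8 + 4 alternates = 12.
Peremptories — Plaintiff: 7 + 1×4 + 3 = 14; Defense: 7 + 1×4 = 11; total 25.
For-cause removals: 5.
Minimum venire: 12 + 25 + 5 = 42.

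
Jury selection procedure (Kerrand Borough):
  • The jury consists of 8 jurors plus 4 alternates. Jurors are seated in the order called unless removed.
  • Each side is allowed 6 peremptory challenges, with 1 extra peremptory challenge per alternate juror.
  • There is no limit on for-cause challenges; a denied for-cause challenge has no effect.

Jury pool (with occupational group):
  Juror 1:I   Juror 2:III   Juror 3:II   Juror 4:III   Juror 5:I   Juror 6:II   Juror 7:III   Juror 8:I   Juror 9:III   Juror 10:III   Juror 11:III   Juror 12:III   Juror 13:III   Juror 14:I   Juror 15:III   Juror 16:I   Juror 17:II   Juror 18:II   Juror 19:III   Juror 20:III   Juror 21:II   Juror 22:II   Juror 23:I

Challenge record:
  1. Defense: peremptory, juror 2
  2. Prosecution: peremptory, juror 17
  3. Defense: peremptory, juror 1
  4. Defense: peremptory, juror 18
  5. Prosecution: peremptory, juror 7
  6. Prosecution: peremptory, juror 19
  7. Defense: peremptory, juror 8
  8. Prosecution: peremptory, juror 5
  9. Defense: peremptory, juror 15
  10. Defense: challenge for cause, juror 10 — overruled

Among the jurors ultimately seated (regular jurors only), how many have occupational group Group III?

Removed: #1, #2, #5, #7, #8, #15, #17, #18, #19.
Seated jurors 1–8: #3, #4, #6, #9, #10, #11, #12, #13 (alternates #14, #16, #20, #21 not counted).
Of those, in Group III: #4, #9, #10, #11, #12, #13 → 6.

6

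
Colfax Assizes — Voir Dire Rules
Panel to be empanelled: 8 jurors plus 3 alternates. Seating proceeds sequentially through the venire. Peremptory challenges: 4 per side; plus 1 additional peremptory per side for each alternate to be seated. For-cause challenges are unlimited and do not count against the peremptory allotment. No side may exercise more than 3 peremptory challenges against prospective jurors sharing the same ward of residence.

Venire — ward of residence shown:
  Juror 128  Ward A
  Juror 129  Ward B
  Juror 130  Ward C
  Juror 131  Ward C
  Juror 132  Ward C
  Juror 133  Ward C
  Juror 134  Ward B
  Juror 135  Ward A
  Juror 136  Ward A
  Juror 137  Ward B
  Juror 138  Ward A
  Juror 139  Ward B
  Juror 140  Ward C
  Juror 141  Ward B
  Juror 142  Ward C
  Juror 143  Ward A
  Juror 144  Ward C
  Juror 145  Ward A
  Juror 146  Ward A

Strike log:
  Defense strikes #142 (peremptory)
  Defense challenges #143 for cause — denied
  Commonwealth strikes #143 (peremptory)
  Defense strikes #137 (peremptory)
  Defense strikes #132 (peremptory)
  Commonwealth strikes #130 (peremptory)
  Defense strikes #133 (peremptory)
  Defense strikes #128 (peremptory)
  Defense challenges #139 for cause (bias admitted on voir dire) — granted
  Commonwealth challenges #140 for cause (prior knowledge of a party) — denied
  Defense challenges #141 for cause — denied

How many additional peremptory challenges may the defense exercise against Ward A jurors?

2

Defense peremptories so far: #142, #137, #132, #133, #128 — 5 of 7 used, 2 left overall.
Against Ward A: #128 — 1 used; per-ward cap 3 leaves 2.
Binding limit: min(2, 2) = 2.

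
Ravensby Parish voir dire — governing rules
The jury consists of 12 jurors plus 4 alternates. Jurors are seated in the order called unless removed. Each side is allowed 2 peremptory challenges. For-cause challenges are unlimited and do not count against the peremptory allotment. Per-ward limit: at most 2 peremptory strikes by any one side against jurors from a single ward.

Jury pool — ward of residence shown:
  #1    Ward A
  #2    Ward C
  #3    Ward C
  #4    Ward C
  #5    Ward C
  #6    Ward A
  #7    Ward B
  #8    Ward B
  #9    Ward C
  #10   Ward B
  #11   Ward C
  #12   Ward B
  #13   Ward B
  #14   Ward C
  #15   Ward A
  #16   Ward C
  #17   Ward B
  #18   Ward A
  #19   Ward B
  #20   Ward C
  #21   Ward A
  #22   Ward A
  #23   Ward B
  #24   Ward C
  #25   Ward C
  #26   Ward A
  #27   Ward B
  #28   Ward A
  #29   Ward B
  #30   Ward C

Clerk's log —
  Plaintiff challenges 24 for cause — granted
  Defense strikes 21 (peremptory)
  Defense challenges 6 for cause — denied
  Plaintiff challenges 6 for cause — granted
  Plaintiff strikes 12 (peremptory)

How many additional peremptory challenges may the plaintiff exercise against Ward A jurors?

1

Plaintiff peremptories so far: #12 — 1 of 2 used, 1 left overall.
Against Ward A: none yet — per-ward cap 2 leaves 2.
Binding limit: min(1, 2) = 1.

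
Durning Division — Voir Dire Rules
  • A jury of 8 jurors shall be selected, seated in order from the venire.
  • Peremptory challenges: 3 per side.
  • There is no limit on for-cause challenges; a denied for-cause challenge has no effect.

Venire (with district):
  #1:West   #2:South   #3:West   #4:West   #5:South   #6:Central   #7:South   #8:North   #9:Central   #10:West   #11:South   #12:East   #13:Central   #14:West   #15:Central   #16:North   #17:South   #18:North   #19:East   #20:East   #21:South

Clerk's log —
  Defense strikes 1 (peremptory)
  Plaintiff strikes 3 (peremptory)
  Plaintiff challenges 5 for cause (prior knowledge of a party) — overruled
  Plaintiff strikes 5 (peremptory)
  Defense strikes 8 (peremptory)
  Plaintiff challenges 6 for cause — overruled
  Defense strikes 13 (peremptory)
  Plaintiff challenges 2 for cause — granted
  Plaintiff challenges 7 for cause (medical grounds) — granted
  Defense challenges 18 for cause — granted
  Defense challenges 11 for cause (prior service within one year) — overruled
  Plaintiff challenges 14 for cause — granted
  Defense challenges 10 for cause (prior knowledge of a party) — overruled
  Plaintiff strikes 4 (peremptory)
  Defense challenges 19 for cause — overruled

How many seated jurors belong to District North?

1

Removed: #1, #2, #3, #4, #5, #7, #8, #13, #14, #18.
Seated jurors 1–8: #6, #9, #10, #11, #12, #15, #16, #17.
Of those, in District North: #16 → 1.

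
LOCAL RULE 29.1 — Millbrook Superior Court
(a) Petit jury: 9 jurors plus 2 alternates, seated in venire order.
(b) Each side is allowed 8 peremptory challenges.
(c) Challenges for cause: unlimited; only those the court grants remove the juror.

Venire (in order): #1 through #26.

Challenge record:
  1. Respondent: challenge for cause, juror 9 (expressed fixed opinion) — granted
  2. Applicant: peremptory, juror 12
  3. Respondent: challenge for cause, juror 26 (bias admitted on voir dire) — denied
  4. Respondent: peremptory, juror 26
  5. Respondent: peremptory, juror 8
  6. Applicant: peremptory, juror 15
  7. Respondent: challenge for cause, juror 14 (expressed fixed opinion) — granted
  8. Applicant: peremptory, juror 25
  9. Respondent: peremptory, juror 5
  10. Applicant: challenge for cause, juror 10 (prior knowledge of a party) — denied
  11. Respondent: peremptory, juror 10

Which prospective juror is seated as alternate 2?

18

Removed: #5, #8, #9, #10, #12, #14, #15, #25, #26.
Filling seats in venire order through position 11: #1, #2, #3, #4, #6, #7, #11, #13, #16, #17, #18.
So alternate 2 is #18.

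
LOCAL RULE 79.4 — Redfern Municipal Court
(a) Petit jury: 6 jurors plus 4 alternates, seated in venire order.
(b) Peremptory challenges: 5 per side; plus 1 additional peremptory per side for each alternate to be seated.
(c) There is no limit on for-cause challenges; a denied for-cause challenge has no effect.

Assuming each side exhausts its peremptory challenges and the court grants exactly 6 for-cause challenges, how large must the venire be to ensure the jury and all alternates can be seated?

Seats to fill: 6 + 4 alternates = 10.
Peremptories: 5 + 1×4 = 9 per side × 2 sides = 18.
For-cause removals: 6.
Minimum venire: 10 + 18 + 6 = 34.

34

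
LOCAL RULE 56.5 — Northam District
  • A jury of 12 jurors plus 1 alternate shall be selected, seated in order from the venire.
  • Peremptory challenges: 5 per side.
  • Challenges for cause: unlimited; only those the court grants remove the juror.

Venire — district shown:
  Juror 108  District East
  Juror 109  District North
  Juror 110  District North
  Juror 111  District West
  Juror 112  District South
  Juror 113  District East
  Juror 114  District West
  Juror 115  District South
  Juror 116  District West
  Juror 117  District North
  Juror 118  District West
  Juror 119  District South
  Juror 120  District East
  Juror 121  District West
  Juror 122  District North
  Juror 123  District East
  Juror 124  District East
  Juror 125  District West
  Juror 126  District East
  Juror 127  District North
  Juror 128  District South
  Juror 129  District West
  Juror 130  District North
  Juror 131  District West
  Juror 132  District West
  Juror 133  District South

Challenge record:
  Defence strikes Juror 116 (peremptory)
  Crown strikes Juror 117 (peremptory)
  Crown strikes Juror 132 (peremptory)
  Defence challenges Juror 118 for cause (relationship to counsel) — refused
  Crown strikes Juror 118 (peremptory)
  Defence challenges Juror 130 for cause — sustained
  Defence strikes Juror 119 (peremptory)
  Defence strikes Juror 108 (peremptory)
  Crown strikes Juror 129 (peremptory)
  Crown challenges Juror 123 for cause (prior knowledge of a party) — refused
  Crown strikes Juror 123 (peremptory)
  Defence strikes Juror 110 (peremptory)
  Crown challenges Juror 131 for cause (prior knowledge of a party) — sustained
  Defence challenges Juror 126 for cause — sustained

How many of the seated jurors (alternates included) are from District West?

Removed: #108, #110, #116, #117, #118, #119, #123, #126, #129, #130, #131, #132.
Seated (13 incl. alternates): #109, #111, #112, #113, #114, #115, #120, #121, #122, #124, #125, #127, #128.
Of those, in District West: #111, #114, #121, #125 → 4.

4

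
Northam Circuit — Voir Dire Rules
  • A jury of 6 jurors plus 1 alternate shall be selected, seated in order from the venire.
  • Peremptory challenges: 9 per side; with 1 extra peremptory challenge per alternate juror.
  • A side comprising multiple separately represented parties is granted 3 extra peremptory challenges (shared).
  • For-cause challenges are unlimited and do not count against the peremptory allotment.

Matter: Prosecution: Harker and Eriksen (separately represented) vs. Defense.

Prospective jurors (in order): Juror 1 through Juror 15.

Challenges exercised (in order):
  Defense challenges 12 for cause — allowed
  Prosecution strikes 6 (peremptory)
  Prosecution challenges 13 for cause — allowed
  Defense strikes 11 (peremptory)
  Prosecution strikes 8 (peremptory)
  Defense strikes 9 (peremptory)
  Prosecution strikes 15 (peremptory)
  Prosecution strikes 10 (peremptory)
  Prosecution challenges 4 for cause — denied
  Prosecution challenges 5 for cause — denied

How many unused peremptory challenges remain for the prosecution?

Prosecution allotment: 9 base + 1 × 1 alternate + 3 multi-party = 13.
Prosecution peremptories used: #6, #8, #15, #10 — 4 (for-cause on #13, #4, #5 don't count).
Remaining: 13 − 4 = 9.

9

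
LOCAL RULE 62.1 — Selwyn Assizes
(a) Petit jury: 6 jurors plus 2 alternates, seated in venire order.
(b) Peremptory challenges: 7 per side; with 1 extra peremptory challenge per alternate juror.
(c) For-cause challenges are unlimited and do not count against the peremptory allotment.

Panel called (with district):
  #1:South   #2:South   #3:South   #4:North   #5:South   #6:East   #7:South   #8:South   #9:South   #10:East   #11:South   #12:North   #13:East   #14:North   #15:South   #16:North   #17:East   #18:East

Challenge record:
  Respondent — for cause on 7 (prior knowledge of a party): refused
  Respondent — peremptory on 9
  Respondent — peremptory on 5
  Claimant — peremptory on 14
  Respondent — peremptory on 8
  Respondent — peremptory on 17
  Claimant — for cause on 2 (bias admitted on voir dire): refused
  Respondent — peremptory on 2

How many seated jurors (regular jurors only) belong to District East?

2

Removed: #2, #5, #8, #9, #14, #17.
Seated jurors 1–6: #1, #3, #4, #6, #7, #10 (alternates #11, #12 not counted).
Of those, in District East: #6, #10 → 2.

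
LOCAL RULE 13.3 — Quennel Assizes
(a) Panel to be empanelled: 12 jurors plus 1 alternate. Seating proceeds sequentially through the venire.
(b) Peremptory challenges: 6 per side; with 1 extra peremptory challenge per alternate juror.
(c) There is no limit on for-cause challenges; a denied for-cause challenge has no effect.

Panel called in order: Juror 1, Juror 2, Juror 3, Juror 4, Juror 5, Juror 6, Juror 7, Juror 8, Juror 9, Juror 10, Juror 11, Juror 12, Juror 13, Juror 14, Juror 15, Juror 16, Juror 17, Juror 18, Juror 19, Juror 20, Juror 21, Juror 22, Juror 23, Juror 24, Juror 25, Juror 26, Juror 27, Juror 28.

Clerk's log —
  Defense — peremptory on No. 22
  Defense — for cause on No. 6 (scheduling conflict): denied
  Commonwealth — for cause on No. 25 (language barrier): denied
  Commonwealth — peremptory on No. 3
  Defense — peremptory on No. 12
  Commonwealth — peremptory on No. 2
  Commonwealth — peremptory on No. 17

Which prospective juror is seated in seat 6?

Removed: #2, #3, #12, #17, #22. (#6, #25 stay — for-cause denied.)
Filling seats in venire order through position 6: #1, #4, #5, #6, #7, #8.
So seat 6 is #8.

8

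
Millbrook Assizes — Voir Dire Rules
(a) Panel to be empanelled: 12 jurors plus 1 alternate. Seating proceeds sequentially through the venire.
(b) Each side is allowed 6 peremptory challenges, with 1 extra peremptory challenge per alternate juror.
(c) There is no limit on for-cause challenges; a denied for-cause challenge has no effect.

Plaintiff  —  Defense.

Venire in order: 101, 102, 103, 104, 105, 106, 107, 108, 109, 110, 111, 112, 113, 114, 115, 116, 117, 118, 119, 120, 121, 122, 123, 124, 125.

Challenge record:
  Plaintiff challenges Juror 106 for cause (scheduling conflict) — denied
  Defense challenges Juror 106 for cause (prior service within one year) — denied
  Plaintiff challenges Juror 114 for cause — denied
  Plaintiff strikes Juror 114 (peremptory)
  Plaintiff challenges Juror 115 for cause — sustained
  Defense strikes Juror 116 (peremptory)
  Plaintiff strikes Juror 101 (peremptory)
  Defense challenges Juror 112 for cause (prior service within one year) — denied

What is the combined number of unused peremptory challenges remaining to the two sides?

11

Plaintiff allotment: 6 base + 1 × 1 alternate = 7. Defense allotment: 6 base + 1 × 1 alternate = 7.
Plaintiff peremptories used: #114, #101 — 2 (for-cause on #106, #114, #115 don't count).
Defense peremptories used: #116 — 1 (for-cause on #106, #112 don't count).
Remaining: (7 − 2) + (7 − 1) = 11.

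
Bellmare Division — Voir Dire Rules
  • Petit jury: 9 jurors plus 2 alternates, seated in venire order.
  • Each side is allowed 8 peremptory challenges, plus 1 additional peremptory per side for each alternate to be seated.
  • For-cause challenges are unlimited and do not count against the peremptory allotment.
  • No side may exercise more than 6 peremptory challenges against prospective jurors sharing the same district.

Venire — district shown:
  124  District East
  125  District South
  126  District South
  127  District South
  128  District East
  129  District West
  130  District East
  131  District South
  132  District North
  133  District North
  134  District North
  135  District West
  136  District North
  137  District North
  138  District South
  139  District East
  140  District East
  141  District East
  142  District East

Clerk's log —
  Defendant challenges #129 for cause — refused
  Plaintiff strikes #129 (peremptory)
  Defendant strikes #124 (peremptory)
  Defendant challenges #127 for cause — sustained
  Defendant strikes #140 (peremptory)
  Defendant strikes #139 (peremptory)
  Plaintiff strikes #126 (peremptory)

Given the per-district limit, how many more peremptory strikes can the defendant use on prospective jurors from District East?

3

Defendant peremptories so far: #124, #140, #139 — 3 of 10 used, 7 left overall.
Against District East: #124, #140, #139 — 3 used; per-district cap 6 leaves 3.
Binding limit: min(7, 3) = 3.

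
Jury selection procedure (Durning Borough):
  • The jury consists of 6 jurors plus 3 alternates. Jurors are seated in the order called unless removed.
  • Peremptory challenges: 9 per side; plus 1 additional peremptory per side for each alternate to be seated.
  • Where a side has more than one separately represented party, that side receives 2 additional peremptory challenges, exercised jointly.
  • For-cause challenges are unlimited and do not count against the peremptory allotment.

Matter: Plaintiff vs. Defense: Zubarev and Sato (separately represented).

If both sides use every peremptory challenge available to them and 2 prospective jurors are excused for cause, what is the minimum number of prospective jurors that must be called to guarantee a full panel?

37

Seats to fill: 6 + 3 alternates = 9.
Peremptories — Plaintiff: 9 + 1×3 = 12; Defense: 9 + 1×3 + 2 = 14; total 26.
For-cause removals: 2.
Minimum venire: 9 + 26 + 2 = 37.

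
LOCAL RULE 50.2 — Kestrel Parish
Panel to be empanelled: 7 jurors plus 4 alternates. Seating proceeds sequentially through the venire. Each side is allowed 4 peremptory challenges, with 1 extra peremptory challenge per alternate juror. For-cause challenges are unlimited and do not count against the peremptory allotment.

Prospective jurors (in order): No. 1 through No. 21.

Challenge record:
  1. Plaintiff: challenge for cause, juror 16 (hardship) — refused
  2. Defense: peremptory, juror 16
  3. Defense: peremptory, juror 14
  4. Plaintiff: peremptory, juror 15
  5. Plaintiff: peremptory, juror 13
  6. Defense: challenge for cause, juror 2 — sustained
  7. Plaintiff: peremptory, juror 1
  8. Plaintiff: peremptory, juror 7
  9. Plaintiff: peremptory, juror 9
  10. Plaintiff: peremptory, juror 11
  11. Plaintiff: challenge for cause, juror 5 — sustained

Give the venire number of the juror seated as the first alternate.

Removed: #1, #2, #5, #7, #9, #11, #13, #14, #15, #16.
Filling seats in venire order through position 8: #3, #4, #6, #8, #10, #12, #17, #18.
So alternate 1 is #18.

18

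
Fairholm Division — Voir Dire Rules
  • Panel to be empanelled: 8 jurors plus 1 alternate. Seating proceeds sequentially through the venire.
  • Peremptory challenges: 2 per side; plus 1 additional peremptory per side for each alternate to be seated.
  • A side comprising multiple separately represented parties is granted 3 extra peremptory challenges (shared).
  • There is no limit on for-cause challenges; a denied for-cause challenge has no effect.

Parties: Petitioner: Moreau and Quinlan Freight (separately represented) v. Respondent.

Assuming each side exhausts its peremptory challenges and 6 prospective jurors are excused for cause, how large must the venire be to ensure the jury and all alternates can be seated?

24

Seats to fill: 8 + 1 alternates = 9.
Peremptories — Petitioner: 2 + 1×1 + 3 = 6; Respondent: 2 + 1×1 = 3; total 9.
For-cause removals: 6.
Minimum venire: 9 + 9 + 6 = 24.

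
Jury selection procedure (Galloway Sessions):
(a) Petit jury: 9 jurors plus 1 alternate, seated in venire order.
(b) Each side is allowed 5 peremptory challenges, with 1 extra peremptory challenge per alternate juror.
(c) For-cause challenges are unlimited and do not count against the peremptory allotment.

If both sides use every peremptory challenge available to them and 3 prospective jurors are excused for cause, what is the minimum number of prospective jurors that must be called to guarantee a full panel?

Seats to fill: 9 + 1 alternates = 10.
Peremptories: 5 + 1×1 = 6 per side × 2 sides = 12.
For-cause removals: 3.
Minimum venire: 10 + 12 + 3 = 25.

25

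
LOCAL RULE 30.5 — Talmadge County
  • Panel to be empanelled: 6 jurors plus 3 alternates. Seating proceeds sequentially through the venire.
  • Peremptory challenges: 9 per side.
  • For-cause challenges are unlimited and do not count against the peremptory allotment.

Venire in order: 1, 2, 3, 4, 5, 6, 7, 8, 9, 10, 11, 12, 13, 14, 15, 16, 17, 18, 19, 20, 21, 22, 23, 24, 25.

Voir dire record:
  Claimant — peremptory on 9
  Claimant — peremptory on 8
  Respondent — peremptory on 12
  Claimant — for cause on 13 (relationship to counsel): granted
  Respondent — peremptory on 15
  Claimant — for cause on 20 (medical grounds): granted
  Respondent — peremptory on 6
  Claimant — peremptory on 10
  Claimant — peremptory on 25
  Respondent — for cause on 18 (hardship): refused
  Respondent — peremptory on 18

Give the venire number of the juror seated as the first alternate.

11

Removed: #6, #8, #9, #10, #12, #13, #15, #18, #20, #25.
Seating in order: seats 1–6 → #1, #2, #3, #4, #5, #7; alternates → #11, #14, #16.
So alternate 1 is #11.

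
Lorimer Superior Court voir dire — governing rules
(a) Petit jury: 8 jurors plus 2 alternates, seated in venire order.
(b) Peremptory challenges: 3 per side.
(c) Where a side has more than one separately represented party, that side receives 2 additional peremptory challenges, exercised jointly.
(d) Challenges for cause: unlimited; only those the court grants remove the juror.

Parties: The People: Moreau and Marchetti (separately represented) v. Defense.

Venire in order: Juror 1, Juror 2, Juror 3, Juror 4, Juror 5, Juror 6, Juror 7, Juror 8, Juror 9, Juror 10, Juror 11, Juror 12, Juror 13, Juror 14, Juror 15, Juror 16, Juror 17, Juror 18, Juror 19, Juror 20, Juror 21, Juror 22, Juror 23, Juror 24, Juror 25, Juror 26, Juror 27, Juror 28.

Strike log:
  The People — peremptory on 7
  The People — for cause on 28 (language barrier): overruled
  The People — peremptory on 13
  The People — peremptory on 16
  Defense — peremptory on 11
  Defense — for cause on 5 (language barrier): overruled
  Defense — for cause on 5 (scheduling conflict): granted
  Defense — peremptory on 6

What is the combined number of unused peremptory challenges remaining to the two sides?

3

The People allotment: 3 base + 2 multi-party = 5. Defense allotment: 3.
The People peremptories used: #7, #13, #16 — 3 (the for-cause on #28 doesn't count).
Defense peremptories used: #11, #6 — 2 (for-cause on #5, #5 don't count).
Remaining: (5 − 3) + (3 − 2) = 3.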